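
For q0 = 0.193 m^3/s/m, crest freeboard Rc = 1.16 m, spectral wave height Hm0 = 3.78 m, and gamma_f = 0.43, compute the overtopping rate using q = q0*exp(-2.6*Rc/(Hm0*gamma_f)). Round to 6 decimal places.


q = q0 * exp(-2.6 * Rc / (Hm0 * gamma_f))
Exponent = -2.6 * 1.16 / (3.78 * 0.43)
= -2.6 * 1.16 / 1.6254
= -1.855543
exp(-1.855543) = 0.156368
q = 0.193 * 0.156368
q = 0.030179 m^3/s/m

0.030179


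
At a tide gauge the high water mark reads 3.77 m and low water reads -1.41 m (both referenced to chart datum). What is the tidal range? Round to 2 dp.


Tidal range = High water - Low water
Tidal range = 3.77 - (-1.41)
Tidal range = 5.18 m

5.18


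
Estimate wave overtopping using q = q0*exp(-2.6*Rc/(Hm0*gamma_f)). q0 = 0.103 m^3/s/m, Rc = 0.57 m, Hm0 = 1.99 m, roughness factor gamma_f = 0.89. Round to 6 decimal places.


q = q0 * exp(-2.6 * Rc / (Hm0 * gamma_f))
Exponent = -2.6 * 0.57 / (1.99 * 0.89)
= -2.6 * 0.57 / 1.7711
= -0.836768
exp(-0.836768) = 0.433108
q = 0.103 * 0.433108
q = 0.044610 m^3/s/m

0.044610


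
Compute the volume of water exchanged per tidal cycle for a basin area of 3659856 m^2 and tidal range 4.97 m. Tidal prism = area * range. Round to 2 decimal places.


Tidal prism = Area * Tidal range
P = 3659856 * 4.97
P = 18189484.32 m^3

18189484.32


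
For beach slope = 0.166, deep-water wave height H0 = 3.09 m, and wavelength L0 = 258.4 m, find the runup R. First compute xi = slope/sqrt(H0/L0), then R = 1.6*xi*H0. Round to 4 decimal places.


xi = slope / sqrt(H0/L0)
H0/L0 = 3.09/258.4 = 0.011958
sqrt(0.011958) = 0.109354
xi = 0.166 / 0.109354 = 1.518012
R = 1.6 * xi * H0 = 1.6 * 1.518012 * 3.09
R = 7.5050 m

7.5050


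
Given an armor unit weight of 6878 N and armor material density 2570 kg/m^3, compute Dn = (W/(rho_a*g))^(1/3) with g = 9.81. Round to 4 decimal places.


V = W / (rho_a * g)
V = 6878 / (2570 * 9.81)
V = 6878 / 25211.70
V = 0.272810 m^3
Dn = V^(1/3) = 0.272810^(1/3)
Dn = 0.6486 m

0.6486


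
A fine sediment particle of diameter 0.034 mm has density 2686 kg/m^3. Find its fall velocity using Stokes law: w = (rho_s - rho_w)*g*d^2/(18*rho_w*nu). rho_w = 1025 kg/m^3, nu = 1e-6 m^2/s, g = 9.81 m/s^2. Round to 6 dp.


w = (rho_s - rho_w) * g * d^2 / (18 * rho_w * nu)
d = 0.034 mm = 0.000034 m
rho_s - rho_w = 2686 - 1025 = 1661
Numerator = 1661 * 9.81 * (0.000034)^2 = 0.000018836338
Denominator = 18 * 1025 * 1e-6 = 0.018450
w = 0.001021 m/s

0.001021


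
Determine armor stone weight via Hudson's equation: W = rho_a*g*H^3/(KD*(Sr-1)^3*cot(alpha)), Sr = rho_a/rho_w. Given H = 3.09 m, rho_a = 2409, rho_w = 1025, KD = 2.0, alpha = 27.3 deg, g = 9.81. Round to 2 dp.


Sr = rho_a / rho_w = 2409 / 1025 = 2.350244
(Sr - 1) = 1.350244
(Sr - 1)^3 = 2.461709
cot(27.3) = 1 / tan(27.3) = 1 / 0.516138 = 1.937465
Numerator = 2409 * 9.81 * 3.09^3 = 697238.3166
Denominator = 2.0 * 2.461709 * 1.937465 = 9.538947
W = 697238.3166 / 9.538947
W = 73093.85 N

73093.85


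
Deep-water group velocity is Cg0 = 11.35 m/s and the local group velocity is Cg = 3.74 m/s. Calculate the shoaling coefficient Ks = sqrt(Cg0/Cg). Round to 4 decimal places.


Ks = sqrt(Cg0 / Cg)
Ks = sqrt(11.35 / 3.74)
Ks = sqrt(3.0348)
Ks = 1.7421

1.7421


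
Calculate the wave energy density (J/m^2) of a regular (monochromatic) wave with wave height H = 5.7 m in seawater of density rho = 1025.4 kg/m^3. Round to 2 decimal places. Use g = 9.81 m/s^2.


E = (1/8) * rho * g * H^2
E = (1/8) * 1025.4 * 9.81 * 5.7^2
E = 0.125 * 1025.4 * 9.81 * 32.4900
E = 40852.82 J/m^2

40852.82


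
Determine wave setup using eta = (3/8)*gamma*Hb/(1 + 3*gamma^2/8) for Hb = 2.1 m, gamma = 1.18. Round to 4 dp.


eta = (3/8) * gamma * Hb / (1 + 3*gamma^2/8)
Numerator = (3/8) * 1.18 * 2.1 = 0.929250
Denominator = 1 + 3*1.18^2/8 = 1 + 0.522150 = 1.522150
eta = 0.929250 / 1.522150
eta = 0.6105 m

0.6105


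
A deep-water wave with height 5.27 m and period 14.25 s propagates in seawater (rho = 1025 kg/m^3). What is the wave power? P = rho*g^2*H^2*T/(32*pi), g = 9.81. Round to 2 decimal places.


P = rho * g^2 * H^2 * T / (32 * pi)
P = 1025 * 9.81^2 * 5.27^2 * 14.25 / (32 * pi)
P = 1025 * 96.2361 * 27.7729 * 14.25 / 100.53096
P = 388327.48 W/m

388327.48


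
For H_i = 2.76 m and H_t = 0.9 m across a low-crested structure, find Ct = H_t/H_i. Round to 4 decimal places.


Ct = H_t / H_i
Ct = 0.9 / 2.76
Ct = 0.3261

0.3261


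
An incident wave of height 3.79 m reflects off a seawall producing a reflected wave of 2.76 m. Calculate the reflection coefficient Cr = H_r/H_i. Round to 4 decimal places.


Cr = H_r / H_i
Cr = 2.76 / 3.79
Cr = 0.7282

0.7282


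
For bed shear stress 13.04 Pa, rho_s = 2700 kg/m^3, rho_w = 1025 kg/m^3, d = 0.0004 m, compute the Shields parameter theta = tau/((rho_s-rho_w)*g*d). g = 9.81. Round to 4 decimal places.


theta = tau / ((rho_s - rho_w) * g * d)
rho_s - rho_w = 2700 - 1025 = 1675
Denominator = 1675 * 9.81 * 0.0004 = 6.572700
theta = 13.04 / 6.572700
theta = 1.9840

1.9840


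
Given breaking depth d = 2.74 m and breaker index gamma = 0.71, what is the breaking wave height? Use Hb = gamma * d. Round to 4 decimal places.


Hb = gamma * d
Hb = 0.71 * 2.74
Hb = 1.9454 m

1.9454


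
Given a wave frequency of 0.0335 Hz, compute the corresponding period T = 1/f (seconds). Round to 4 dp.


T = 1 / f
T = 1 / 0.0335
T = 29.8507 s

29.8507


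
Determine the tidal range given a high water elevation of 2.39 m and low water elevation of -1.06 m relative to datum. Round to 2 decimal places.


Tidal range = High water - Low water
Tidal range = 2.39 - (-1.06)
Tidal range = 3.45 m

3.45


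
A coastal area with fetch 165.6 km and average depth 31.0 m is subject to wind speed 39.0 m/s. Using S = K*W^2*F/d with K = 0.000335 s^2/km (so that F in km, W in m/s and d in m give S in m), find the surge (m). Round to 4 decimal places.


S = K * W^2 * F / d
W^2 = 39.0^2 = 1521.00
S = 0.000335 * 1521.00 * 165.6 / 31.0
Numerator = 0.000335 * 1521.00 * 165.6 = 84.378996
S = 84.378996 / 31.0 = 2.7219 m

2.7219


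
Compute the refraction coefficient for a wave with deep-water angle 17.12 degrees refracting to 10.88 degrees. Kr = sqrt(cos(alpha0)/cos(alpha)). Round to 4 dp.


Kr = sqrt(cos(alpha0) / cos(alpha))
cos(17.12) = 0.955690
cos(10.88) = 0.982025
Kr = sqrt(0.955690 / 0.982025)
Kr = sqrt(0.973184)
Kr = 0.9865

0.9865


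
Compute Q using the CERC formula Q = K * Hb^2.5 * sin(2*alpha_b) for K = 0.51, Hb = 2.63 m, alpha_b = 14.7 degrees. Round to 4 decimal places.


Q = K * Hb^2.5 * sin(2 * alpha_b)
Hb^2.5 = 2.63^2.5 = 11.217327
sin(2 * 14.7) = sin(29.4) = 0.490904
Q = 0.51 * 11.217327 * 0.490904
Q = 2.8084 m^3/s

2.8084


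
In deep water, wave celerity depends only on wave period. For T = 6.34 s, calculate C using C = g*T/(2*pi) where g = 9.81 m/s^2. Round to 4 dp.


We use the deep-water celerity formula:
C = g * T / (2 * pi)
C = 9.81 * 6.34 / (2 * 3.14159...)
C = 62.195400 / 6.283185
C = 9.8987 m/s

9.8987


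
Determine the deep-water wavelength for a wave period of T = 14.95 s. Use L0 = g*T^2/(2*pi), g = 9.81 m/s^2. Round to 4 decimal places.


L0 = g * T^2 / (2 * pi)
L0 = 9.81 * 14.95^2 / (2 * pi)
L0 = 9.81 * 223.5025 / 6.28319
L0 = 2192.5595 / 6.28319
L0 = 348.9567 m

348.9567


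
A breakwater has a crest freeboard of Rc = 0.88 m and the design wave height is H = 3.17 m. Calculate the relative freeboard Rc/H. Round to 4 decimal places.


Relative freeboard = Rc / H
= 0.88 / 3.17
= 0.2776

0.2776


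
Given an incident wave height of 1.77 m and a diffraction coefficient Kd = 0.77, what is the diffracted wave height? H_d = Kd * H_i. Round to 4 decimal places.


H_d = Kd * H_i
H_d = 0.77 * 1.77
H_d = 1.3629 m

1.3629


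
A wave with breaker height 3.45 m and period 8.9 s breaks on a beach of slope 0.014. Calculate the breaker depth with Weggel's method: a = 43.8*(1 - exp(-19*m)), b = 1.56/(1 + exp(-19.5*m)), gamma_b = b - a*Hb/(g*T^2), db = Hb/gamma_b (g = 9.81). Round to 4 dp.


a = 43.8 * (1 - exp(-19 * m))
exp(-19 * 0.014) = exp(-0.2660) = 0.766439
a = 43.8 * (1 - 0.766439) = 10.229966
b = 1.56 / (1 + exp(-19.5 * m))
exp(-19.5 * 0.014) = exp(-0.2730) = 0.761093
b = 1.56 / (1 + 0.761093) = 0.885814
Hb / (g * T^2) = 3.45 / (9.81 * 8.9^2) = 3.45 / 777.0501 = 0.00443987
gamma_b = b - a * Hb/(g*T^2) = 0.885814 - 10.229966 * 0.00443987 = 0.840394
db = Hb / gamma_b = 3.45 / 0.840394
db = 4.1052 m

4.1052


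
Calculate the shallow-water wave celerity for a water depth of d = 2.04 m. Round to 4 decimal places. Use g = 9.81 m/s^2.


Using the shallow-water approximation:
C = sqrt(g * d) = sqrt(9.81 * 2.04)
C = sqrt(20.0124)
C = 4.4735 m/s

4.4735


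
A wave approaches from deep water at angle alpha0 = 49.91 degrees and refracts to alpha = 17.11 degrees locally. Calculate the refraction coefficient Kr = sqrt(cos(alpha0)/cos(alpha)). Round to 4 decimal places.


Kr = sqrt(cos(alpha0) / cos(alpha))
cos(49.91) = 0.643990
cos(17.11) = 0.955742
Kr = sqrt(0.643990 / 0.955742)
Kr = sqrt(0.673812)
Kr = 0.8209

0.8209


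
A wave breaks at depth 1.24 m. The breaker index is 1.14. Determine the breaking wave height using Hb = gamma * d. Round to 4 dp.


Hb = gamma * d
Hb = 1.14 * 1.24
Hb = 1.4136 m

1.4136


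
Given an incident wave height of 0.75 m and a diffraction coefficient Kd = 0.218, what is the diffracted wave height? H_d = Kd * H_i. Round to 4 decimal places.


H_d = Kd * H_i
H_d = 0.218 * 0.75
H_d = 0.1635 m

0.1635


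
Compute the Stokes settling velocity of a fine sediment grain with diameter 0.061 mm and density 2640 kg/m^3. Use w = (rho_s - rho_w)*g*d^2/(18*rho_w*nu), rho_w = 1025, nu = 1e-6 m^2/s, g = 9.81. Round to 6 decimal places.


w = (rho_s - rho_w) * g * d^2 / (18 * rho_w * nu)
d = 0.061 mm = 0.000061 m
rho_s - rho_w = 2640 - 1025 = 1615
Numerator = 1615 * 9.81 * (0.000061)^2 = 0.000058952361
Denominator = 18 * 1025 * 1e-6 = 0.018450
w = 0.003195 m/s

0.003195


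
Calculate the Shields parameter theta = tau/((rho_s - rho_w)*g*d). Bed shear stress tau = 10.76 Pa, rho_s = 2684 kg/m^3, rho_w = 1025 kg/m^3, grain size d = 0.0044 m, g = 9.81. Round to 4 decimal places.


theta = tau / ((rho_s - rho_w) * g * d)
rho_s - rho_w = 2684 - 1025 = 1659
Denominator = 1659 * 9.81 * 0.0044 = 71.609076
theta = 10.76 / 71.609076
theta = 0.1503

0.1503


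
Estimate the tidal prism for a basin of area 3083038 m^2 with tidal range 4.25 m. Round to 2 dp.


Tidal prism = Area * Tidal range
P = 3083038 * 4.25
P = 13102911.50 m^3

13102911.50


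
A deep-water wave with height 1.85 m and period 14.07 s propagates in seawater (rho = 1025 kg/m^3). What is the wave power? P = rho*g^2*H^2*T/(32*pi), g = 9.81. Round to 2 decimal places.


P = rho * g^2 * H^2 * T / (32 * pi)
P = 1025 * 9.81^2 * 1.85^2 * 14.07 / (32 * pi)
P = 1025 * 96.2361 * 3.4225 * 14.07 / 100.53096
P = 47249.76 W/m

47249.76


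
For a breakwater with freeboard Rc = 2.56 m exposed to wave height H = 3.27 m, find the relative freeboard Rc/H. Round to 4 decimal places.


Relative freeboard = Rc / H
= 2.56 / 3.27
= 0.7829

0.7829


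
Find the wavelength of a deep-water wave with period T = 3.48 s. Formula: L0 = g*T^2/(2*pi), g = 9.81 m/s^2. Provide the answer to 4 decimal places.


L0 = g * T^2 / (2 * pi)
L0 = 9.81 * 3.48^2 / (2 * pi)
L0 = 9.81 * 12.1104 / 6.28319
L0 = 118.8030 / 6.28319
L0 = 18.9081 m

18.9081


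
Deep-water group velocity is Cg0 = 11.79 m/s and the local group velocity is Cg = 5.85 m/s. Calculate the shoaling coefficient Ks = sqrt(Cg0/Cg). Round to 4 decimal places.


Ks = sqrt(Cg0 / Cg)
Ks = sqrt(11.79 / 5.85)
Ks = sqrt(2.0154)
Ks = 1.4196

1.4196


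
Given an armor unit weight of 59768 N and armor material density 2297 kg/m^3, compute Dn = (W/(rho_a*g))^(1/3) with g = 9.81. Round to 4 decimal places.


V = W / (rho_a * g)
V = 59768 / (2297 * 9.81)
V = 59768 / 22533.57
V = 2.652398 m^3
Dn = V^(1/3) = 2.652398^(1/3)
Dn = 1.3842 m

1.3842


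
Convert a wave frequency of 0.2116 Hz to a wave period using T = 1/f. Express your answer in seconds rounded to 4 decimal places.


T = 1 / f
T = 1 / 0.2116
T = 4.7259 s

4.7259


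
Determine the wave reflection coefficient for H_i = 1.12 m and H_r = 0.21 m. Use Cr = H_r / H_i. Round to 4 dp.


Cr = H_r / H_i
Cr = 0.21 / 1.12
Cr = 0.1875

0.1875


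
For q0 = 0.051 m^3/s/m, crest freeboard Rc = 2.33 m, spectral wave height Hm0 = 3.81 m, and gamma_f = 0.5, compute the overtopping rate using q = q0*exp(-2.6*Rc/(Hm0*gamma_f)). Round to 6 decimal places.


q = q0 * exp(-2.6 * Rc / (Hm0 * gamma_f))
Exponent = -2.6 * 2.33 / (3.81 * 0.5)
= -2.6 * 2.33 / 1.9050
= -3.180052
exp(-3.180052) = 0.041583
q = 0.051 * 0.041583
q = 0.002121 m^3/s/m

0.002121


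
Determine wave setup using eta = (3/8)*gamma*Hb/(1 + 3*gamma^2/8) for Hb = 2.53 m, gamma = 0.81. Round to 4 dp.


eta = (3/8) * gamma * Hb / (1 + 3*gamma^2/8)
Numerator = (3/8) * 0.81 * 2.53 = 0.768487
Denominator = 1 + 3*0.81^2/8 = 1 + 0.246038 = 1.246038
eta = 0.768487 / 1.246038
eta = 0.6167 m

0.6167


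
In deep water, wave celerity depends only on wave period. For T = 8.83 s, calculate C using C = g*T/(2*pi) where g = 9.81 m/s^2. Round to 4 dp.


We use the deep-water celerity formula:
C = g * T / (2 * pi)
C = 9.81 * 8.83 / (2 * 3.14159...)
C = 86.622300 / 6.283185
C = 13.7864 m/s

13.7864


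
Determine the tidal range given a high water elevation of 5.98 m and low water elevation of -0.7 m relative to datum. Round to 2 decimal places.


Tidal range = High water - Low water
Tidal range = 5.98 - (-0.7)
Tidal range = 6.68 m

6.68


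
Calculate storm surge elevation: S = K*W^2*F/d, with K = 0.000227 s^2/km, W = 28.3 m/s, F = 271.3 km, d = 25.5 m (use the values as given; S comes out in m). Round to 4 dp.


S = K * W^2 * F / d
W^2 = 28.3^2 = 800.89
S = 0.000227 * 800.89 * 271.3 / 25.5
Numerator = 0.000227 * 800.89 * 271.3 = 49.322891
S = 49.322891 / 25.5 = 1.9342 m

1.9342


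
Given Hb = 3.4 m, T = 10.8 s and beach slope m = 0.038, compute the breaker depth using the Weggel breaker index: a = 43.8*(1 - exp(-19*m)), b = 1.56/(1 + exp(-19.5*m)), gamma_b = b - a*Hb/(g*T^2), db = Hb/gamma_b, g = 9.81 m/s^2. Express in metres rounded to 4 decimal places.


a = 43.8 * (1 - exp(-19 * m))
exp(-19 * 0.038) = exp(-0.7220) = 0.485780
a = 43.8 * (1 - 0.485780) = 22.522848
b = 1.56 / (1 + exp(-19.5 * m))
exp(-19.5 * 0.038) = exp(-0.7410) = 0.476637
b = 1.56 / (1 + 0.476637) = 1.056455
Hb / (g * T^2) = 3.4 / (9.81 * 10.8^2) = 3.4 / 1144.2384 = 0.00297141
gamma_b = b - a * Hb/(g*T^2) = 1.056455 - 22.522848 * 0.00297141 = 0.989530
db = Hb / gamma_b = 3.4 / 0.989530
db = 3.4360 m

3.4360


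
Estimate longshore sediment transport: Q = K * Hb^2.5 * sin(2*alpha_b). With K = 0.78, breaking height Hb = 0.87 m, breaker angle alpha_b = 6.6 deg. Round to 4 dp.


Q = K * Hb^2.5 * sin(2 * alpha_b)
Hb^2.5 = 0.87^2.5 = 0.705989
sin(2 * 6.6) = sin(13.2) = 0.228351
Q = 0.78 * 0.705989 * 0.228351
Q = 0.1257 m^3/s

0.1257


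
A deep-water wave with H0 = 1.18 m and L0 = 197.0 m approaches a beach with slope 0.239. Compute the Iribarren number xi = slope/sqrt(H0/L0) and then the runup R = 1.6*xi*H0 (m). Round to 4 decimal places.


xi = slope / sqrt(H0/L0)
H0/L0 = 1.18/197.0 = 0.005990
sqrt(0.005990) = 0.077394
xi = 0.239 / 0.077394 = 3.088090
R = 1.6 * xi * H0 = 1.6 * 3.088090 * 1.18
R = 5.8303 m

5.8303


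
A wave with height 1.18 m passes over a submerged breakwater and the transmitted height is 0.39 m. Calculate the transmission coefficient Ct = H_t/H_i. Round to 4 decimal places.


Ct = H_t / H_i
Ct = 0.39 / 1.18
Ct = 0.3305

0.3305


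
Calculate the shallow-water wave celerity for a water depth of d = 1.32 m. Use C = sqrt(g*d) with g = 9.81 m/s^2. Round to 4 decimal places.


Using the shallow-water approximation:
C = sqrt(g * d) = sqrt(9.81 * 1.32)
C = sqrt(12.9492)
C = 3.5985 m/s

3.5985


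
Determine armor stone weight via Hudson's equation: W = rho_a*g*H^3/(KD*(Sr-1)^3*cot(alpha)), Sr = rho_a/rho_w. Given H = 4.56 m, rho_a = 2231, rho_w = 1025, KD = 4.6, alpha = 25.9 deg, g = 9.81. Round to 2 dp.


Sr = rho_a / rho_w = 2231 / 1025 = 2.176585
(Sr - 1) = 1.176585
(Sr - 1)^3 = 1.628810
cot(25.9) = 1 / tan(25.9) = 1 / 0.485574 = 2.059419
Numerator = 2231 * 9.81 * 4.56^3 = 2075215.0370
Denominator = 4.6 * 1.628810 * 2.059419 = 15.430245
W = 2075215.0370 / 15.430245
W = 134490.09 N

134490.09


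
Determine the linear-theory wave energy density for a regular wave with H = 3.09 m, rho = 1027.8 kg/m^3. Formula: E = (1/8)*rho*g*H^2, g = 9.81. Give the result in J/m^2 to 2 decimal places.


E = (1/8) * rho * g * H^2
E = (1/8) * 1027.8 * 9.81 * 3.09^2
E = 0.125 * 1027.8 * 9.81 * 9.5481
E = 12033.85 J/m^2

12033.85


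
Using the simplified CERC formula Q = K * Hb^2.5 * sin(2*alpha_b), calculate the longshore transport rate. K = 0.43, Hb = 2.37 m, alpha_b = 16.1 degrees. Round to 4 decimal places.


Q = K * Hb^2.5 * sin(2 * alpha_b)
Hb^2.5 = 2.37^2.5 = 8.647108
sin(2 * 16.1) = sin(32.2) = 0.532876
Q = 0.43 * 8.647108 * 0.532876
Q = 1.9814 m^3/s

1.9814


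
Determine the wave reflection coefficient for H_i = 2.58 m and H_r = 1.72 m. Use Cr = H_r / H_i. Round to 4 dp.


Cr = H_r / H_i
Cr = 1.72 / 2.58
Cr = 0.6667

0.6667


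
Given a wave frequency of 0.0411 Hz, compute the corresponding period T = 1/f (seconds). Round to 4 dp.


T = 1 / f
T = 1 / 0.0411
T = 24.3309 s

24.3309


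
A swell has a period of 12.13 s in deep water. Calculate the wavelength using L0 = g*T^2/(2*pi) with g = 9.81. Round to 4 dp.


L0 = g * T^2 / (2 * pi)
L0 = 9.81 * 12.13^2 / (2 * pi)
L0 = 9.81 * 147.1369 / 6.28319
L0 = 1443.4130 / 6.28319
L0 = 229.7263 m

229.7263


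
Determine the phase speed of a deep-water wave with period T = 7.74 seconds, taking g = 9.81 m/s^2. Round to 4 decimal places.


We use the deep-water celerity formula:
C = g * T / (2 * pi)
C = 9.81 * 7.74 / (2 * 3.14159...)
C = 75.929400 / 6.283185
C = 12.0845 m/s

12.0845


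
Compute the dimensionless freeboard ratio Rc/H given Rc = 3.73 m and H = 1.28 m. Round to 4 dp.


Relative freeboard = Rc / H
= 3.73 / 1.28
= 2.9141

2.9141


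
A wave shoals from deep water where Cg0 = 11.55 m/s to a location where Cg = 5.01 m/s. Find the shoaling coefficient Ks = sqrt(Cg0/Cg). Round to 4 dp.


Ks = sqrt(Cg0 / Cg)
Ks = sqrt(11.55 / 5.01)
Ks = sqrt(2.3054)
Ks = 1.5184

1.5184


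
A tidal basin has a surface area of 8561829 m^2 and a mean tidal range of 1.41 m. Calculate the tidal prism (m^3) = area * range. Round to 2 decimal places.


Tidal prism = Area * Tidal range
P = 8561829 * 1.41
P = 12072178.89 m^3

12072178.89


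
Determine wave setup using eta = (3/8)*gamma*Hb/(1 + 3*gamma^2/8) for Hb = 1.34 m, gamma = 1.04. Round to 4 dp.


eta = (3/8) * gamma * Hb / (1 + 3*gamma^2/8)
Numerator = (3/8) * 1.04 * 1.34 = 0.522600
Denominator = 1 + 3*1.04^2/8 = 1 + 0.405600 = 1.405600
eta = 0.522600 / 1.405600
eta = 0.3718 m

0.3718


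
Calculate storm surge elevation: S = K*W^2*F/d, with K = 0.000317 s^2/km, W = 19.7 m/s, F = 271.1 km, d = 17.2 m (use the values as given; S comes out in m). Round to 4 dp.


S = K * W^2 * F / d
W^2 = 19.7^2 = 388.09
S = 0.000317 * 388.09 * 271.1 / 17.2
Numerator = 0.000317 * 388.09 * 271.1 = 33.351950
S = 33.351950 / 17.2 = 1.9391 m

1.9391


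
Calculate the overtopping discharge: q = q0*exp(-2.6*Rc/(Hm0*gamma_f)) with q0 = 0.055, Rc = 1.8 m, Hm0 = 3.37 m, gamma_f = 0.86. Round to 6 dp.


q = q0 * exp(-2.6 * Rc / (Hm0 * gamma_f))
Exponent = -2.6 * 1.8 / (3.37 * 0.86)
= -2.6 * 1.8 / 2.8982
= -1.614795
exp(-1.614795) = 0.198931
q = 0.055 * 0.198931
q = 0.010941 m^3/s/m

0.010941


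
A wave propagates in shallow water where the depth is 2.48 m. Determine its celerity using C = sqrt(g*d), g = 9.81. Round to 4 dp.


Using the shallow-water approximation:
C = sqrt(g * d) = sqrt(9.81 * 2.48)
C = sqrt(24.3288)
C = 4.9324 m/s

4.9324


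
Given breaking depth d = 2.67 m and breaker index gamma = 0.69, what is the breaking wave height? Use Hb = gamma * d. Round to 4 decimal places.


Hb = gamma * d
Hb = 0.69 * 2.67
Hb = 1.8423 m

1.8423


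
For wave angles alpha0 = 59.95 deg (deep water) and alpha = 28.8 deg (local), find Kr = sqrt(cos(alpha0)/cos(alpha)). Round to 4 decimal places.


Kr = sqrt(cos(alpha0) / cos(alpha))
cos(59.95) = 0.500756
cos(28.8) = 0.876307
Kr = sqrt(0.500756 / 0.876307)
Kr = sqrt(0.571439)
Kr = 0.7559

0.7559


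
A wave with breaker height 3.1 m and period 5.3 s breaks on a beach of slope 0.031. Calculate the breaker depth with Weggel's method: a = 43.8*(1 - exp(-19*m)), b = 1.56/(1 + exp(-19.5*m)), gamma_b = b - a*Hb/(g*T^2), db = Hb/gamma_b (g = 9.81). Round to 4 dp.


a = 43.8 * (1 - exp(-19 * m))
exp(-19 * 0.031) = exp(-0.5890) = 0.554882
a = 43.8 * (1 - 0.554882) = 19.496173
b = 1.56 / (1 + exp(-19.5 * m))
exp(-19.5 * 0.031) = exp(-0.6045) = 0.546348
b = 1.56 / (1 + 0.546348) = 1.008829
Hb / (g * T^2) = 3.1 / (9.81 * 5.3^2) = 3.1 / 275.5629 = 0.01124970
gamma_b = b - a * Hb/(g*T^2) = 1.008829 - 19.496173 * 0.01124970 = 0.789503
db = Hb / gamma_b = 3.1 / 0.789503
db = 3.9265 m

3.9265


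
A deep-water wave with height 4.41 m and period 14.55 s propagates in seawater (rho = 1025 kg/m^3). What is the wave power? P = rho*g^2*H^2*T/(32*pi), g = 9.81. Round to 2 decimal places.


P = rho * g^2 * H^2 * T / (32 * pi)
P = 1025 * 9.81^2 * 4.41^2 * 14.55 / (32 * pi)
P = 1025 * 96.2361 * 19.4481 * 14.55 / 100.53096
P = 277652.89 W/m

277652.89


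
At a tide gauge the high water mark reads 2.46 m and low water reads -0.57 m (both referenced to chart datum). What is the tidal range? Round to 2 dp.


Tidal range = High water - Low water
Tidal range = 2.46 - (-0.57)
Tidal range = 3.03 m

3.03


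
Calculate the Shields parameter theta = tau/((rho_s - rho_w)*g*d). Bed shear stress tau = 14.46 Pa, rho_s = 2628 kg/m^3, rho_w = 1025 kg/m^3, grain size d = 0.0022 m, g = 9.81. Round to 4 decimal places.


theta = tau / ((rho_s - rho_w) * g * d)
rho_s - rho_w = 2628 - 1025 = 1603
Denominator = 1603 * 9.81 * 0.0022 = 34.595946
theta = 14.46 / 34.595946
theta = 0.4180

0.4180


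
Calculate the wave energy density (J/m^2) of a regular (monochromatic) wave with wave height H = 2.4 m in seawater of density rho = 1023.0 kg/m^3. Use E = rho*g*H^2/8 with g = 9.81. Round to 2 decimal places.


E = (1/8) * rho * g * H^2
E = (1/8) * 1023.0 * 9.81 * 2.4^2
E = 0.125 * 1023.0 * 9.81 * 5.7600
E = 7225.65 J/m^2

7225.65


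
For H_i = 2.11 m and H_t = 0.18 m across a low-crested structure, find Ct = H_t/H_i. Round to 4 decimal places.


Ct = H_t / H_i
Ct = 0.18 / 2.11
Ct = 0.0853

0.0853


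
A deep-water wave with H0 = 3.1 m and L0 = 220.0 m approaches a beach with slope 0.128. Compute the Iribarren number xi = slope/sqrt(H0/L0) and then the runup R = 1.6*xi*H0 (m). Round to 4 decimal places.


xi = slope / sqrt(H0/L0)
H0/L0 = 3.1/220.0 = 0.014091
sqrt(0.014091) = 0.118705
xi = 0.128 / 0.118705 = 1.078302
R = 1.6 * xi * H0 = 1.6 * 1.078302 * 3.1
R = 5.3484 m

5.3484


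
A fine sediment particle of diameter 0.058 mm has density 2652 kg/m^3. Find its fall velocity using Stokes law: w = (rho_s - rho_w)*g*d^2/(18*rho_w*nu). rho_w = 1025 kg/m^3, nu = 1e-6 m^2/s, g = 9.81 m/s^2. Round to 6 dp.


w = (rho_s - rho_w) * g * d^2 / (18 * rho_w * nu)
d = 0.058 mm = 0.000058 m
rho_s - rho_w = 2652 - 1025 = 1627
Numerator = 1627 * 9.81 * (0.000058)^2 = 0.000053692367
Denominator = 18 * 1025 * 1e-6 = 0.018450
w = 0.002910 m/s

0.002910


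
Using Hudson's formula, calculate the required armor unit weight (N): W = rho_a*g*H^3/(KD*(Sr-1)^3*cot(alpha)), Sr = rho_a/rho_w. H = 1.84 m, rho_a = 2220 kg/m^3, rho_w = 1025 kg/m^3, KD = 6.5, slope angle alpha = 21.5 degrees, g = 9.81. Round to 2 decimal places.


Sr = rho_a / rho_w = 2220 / 1025 = 2.165854
(Sr - 1) = 1.165854
(Sr - 1)^3 = 1.584645
cot(21.5) = 1 / tan(21.5) = 1 / 0.393910 = 2.538648
Numerator = 2220 * 9.81 * 1.84^3 = 135667.3840
Denominator = 6.5 * 1.584645 * 2.538648 = 26.148570
W = 135667.3840 / 26.148570
W = 5188.33 N

5188.33


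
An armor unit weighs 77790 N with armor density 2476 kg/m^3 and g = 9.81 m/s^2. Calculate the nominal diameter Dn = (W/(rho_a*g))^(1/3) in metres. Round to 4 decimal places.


V = W / (rho_a * g)
V = 77790 / (2476 * 9.81)
V = 77790 / 24289.56
V = 3.202611 m^3
Dn = V^(1/3) = 3.202611^(1/3)
Dn = 1.4740 m

1.4740


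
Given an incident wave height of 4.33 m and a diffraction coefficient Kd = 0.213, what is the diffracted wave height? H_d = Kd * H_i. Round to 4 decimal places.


H_d = Kd * H_i
H_d = 0.213 * 4.33
H_d = 0.9223 m

0.9223


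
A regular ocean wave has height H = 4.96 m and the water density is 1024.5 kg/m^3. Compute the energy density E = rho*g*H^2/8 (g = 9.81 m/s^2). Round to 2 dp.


E = (1/8) * rho * g * H^2
E = (1/8) * 1024.5 * 9.81 * 4.96^2
E = 0.125 * 1024.5 * 9.81 * 24.6016
E = 30906.82 J/m^2

30906.82


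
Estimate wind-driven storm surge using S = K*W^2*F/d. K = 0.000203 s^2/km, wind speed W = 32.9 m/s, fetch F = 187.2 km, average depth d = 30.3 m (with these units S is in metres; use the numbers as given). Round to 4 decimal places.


S = K * W^2 * F / d
W^2 = 32.9^2 = 1082.41
S = 0.000203 * 1082.41 * 187.2 / 30.3
Numerator = 0.000203 * 1082.41 * 187.2 = 41.133312
S = 41.133312 / 30.3 = 1.3575 m

1.3575


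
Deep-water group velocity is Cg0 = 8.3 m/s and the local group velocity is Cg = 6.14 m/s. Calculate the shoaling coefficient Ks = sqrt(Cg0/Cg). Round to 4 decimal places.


Ks = sqrt(Cg0 / Cg)
Ks = sqrt(8.3 / 6.14)
Ks = sqrt(1.3518)
Ks = 1.1627

1.1627


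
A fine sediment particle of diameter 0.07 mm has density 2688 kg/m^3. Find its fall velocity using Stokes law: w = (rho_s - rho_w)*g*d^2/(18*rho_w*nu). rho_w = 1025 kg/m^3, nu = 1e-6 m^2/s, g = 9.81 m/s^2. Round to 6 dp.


w = (rho_s - rho_w) * g * d^2 / (18 * rho_w * nu)
d = 0.07 mm = 0.000070 m
rho_s - rho_w = 2688 - 1025 = 1663
Numerator = 1663 * 9.81 * (0.000070)^2 = 0.000079938747
Denominator = 18 * 1025 * 1e-6 = 0.018450
w = 0.004333 m/s

0.004333


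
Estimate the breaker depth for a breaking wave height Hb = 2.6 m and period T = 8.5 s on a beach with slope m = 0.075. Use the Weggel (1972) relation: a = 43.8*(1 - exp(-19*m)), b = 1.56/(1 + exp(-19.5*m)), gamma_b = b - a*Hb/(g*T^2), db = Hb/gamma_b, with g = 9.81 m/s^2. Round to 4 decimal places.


a = 43.8 * (1 - exp(-19 * m))
exp(-19 * 0.075) = exp(-1.4250) = 0.240508
a = 43.8 * (1 - 0.240508) = 33.265729
b = 1.56 / (1 + exp(-19.5 * m))
exp(-19.5 * 0.075) = exp(-1.4625) = 0.231656
b = 1.56 / (1 + 0.231656) = 1.266587
Hb / (g * T^2) = 2.6 / (9.81 * 8.5^2) = 2.6 / 708.7725 = 0.00366831
gamma_b = b - a * Hb/(g*T^2) = 1.266587 - 33.265729 * 0.00366831 = 1.144558
db = Hb / gamma_b = 2.6 / 1.144558
db = 2.2716 m

2.2716


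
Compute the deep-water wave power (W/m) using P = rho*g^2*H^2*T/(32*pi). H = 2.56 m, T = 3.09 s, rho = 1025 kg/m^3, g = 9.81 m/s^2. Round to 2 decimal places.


P = rho * g^2 * H^2 * T / (32 * pi)
P = 1025 * 9.81^2 * 2.56^2 * 3.09 / (32 * pi)
P = 1025 * 96.2361 * 6.5536 * 3.09 / 100.53096
P = 19870.12 W/m

19870.12


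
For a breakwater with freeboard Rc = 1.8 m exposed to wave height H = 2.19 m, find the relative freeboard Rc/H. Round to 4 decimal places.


Relative freeboard = Rc / H
= 1.8 / 2.19
= 0.8219

0.8219


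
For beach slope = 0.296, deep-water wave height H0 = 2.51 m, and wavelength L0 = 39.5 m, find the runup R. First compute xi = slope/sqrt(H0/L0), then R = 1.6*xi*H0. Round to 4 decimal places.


xi = slope / sqrt(H0/L0)
H0/L0 = 2.51/39.5 = 0.063544
sqrt(0.063544) = 0.252080
xi = 0.296 / 0.252080 = 1.174231
R = 1.6 * xi * H0 = 1.6 * 1.174231 * 2.51
R = 4.7157 m

4.7157


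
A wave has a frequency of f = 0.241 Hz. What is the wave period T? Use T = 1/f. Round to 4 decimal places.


T = 1 / f
T = 1 / 0.241
T = 4.1494 s

4.1494


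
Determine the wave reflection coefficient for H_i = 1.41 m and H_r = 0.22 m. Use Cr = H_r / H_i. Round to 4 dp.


Cr = H_r / H_i
Cr = 0.22 / 1.41
Cr = 0.1560

0.1560


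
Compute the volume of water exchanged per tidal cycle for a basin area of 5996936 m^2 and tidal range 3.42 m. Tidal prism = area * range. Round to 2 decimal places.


Tidal prism = Area * Tidal range
P = 5996936 * 3.42
P = 20509521.12 m^3

20509521.12


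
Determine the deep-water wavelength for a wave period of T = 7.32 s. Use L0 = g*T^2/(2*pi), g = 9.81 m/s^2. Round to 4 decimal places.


L0 = g * T^2 / (2 * pi)
L0 = 9.81 * 7.32^2 / (2 * pi)
L0 = 9.81 * 53.5824 / 6.28319
L0 = 525.6433 / 6.28319
L0 = 83.6587 m

83.6587


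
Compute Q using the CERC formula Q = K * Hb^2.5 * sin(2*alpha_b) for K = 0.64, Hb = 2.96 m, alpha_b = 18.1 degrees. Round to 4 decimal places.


Q = K * Hb^2.5 * sin(2 * alpha_b)
Hb^2.5 = 2.96^2.5 = 15.074027
sin(2 * 18.1) = sin(36.2) = 0.590606
Q = 0.64 * 15.074027 * 0.590606
Q = 5.6978 m^3/s

5.6978


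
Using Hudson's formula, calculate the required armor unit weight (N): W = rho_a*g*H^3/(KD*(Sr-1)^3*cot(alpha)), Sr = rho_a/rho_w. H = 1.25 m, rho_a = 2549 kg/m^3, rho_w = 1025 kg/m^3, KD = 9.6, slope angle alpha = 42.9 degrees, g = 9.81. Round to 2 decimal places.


Sr = rho_a / rho_w = 2549 / 1025 = 2.486829
(Sr - 1) = 1.486829
(Sr - 1)^3 = 3.286876
cot(42.9) = 1 / tan(42.9) = 1 / 0.929257 = 1.076128
Numerator = 2549 * 9.81 * 1.25^3 = 48839.2383
Denominator = 9.6 * 3.286876 * 1.076128 = 33.956157
W = 48839.2383 / 33.956157
W = 1438.30 N

1438.30


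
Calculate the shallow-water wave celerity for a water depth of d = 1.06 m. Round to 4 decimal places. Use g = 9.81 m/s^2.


Using the shallow-water approximation:
C = sqrt(g * d) = sqrt(9.81 * 1.06)
C = sqrt(10.3986)
C = 3.2247 m/s

3.2247


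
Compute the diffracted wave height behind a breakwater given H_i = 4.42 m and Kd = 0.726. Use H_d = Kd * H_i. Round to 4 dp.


H_d = Kd * H_i
H_d = 0.726 * 4.42
H_d = 3.2089 m

3.2089


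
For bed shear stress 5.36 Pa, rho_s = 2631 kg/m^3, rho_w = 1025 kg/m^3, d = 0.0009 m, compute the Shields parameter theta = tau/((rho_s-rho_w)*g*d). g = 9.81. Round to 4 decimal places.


theta = tau / ((rho_s - rho_w) * g * d)
rho_s - rho_w = 2631 - 1025 = 1606
Denominator = 1606 * 9.81 * 0.0009 = 14.179374
theta = 5.36 / 14.179374
theta = 0.3780

0.3780


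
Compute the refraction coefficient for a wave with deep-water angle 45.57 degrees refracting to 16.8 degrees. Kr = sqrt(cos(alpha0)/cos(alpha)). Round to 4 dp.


Kr = sqrt(cos(alpha0) / cos(alpha))
cos(45.57) = 0.700037
cos(16.8) = 0.957319
Kr = sqrt(0.700037 / 0.957319)
Kr = sqrt(0.731247)
Kr = 0.8551

0.8551


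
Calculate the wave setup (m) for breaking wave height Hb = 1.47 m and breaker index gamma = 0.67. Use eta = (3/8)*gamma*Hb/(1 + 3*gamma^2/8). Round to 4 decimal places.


eta = (3/8) * gamma * Hb / (1 + 3*gamma^2/8)
Numerator = (3/8) * 0.67 * 1.47 = 0.369338
Denominator = 1 + 3*0.67^2/8 = 1 + 0.168338 = 1.168338
eta = 0.369338 / 1.168338
eta = 0.3161 m

0.3161


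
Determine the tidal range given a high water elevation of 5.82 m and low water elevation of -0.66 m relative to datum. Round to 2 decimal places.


Tidal range = High water - Low water
Tidal range = 5.82 - (-0.66)
Tidal range = 6.48 m

6.48


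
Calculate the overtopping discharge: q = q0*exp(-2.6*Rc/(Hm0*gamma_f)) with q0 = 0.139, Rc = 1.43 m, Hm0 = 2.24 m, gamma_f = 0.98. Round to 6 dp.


q = q0 * exp(-2.6 * Rc / (Hm0 * gamma_f))
Exponent = -2.6 * 1.43 / (2.24 * 0.98)
= -2.6 * 1.43 / 2.1952
= -1.693695
exp(-1.693695) = 0.183839
q = 0.139 * 0.183839
q = 0.025554 m^3/s/m

0.025554


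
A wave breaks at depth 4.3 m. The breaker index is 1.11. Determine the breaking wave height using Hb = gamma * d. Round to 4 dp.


Hb = gamma * d
Hb = 1.11 * 4.3
Hb = 4.7730 m

4.7730


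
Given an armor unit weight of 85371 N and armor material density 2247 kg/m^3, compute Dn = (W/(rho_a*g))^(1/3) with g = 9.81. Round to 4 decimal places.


V = W / (rho_a * g)
V = 85371 / (2247 * 9.81)
V = 85371 / 22043.07
V = 3.872918 m^3
Dn = V^(1/3) = 3.872918^(1/3)
Dn = 1.5704 m

1.5704


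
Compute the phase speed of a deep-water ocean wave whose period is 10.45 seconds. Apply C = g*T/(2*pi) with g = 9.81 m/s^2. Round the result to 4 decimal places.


We use the deep-water celerity formula:
C = g * T / (2 * pi)
C = 9.81 * 10.45 / (2 * 3.14159...)
C = 102.514500 / 6.283185
C = 16.3157 m/s

16.3157


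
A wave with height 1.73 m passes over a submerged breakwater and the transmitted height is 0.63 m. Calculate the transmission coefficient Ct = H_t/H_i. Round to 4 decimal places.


Ct = H_t / H_i
Ct = 0.63 / 1.73
Ct = 0.3642

0.3642


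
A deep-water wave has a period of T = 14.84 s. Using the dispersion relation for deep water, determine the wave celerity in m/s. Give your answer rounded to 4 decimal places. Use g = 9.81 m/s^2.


We use the deep-water celerity formula:
C = g * T / (2 * pi)
C = 9.81 * 14.84 / (2 * 3.14159...)
C = 145.580400 / 6.283185
C = 23.1698 m/s

23.1698


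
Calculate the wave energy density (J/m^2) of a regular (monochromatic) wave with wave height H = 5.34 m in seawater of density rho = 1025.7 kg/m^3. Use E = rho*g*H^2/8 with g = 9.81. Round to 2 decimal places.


E = (1/8) * rho * g * H^2
E = (1/8) * 1025.7 * 9.81 * 5.34^2
E = 0.125 * 1025.7 * 9.81 * 28.5156
E = 35865.91 J/m^2

35865.91


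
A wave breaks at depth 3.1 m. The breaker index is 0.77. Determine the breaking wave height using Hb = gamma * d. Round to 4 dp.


Hb = gamma * d
Hb = 0.77 * 3.1
Hb = 2.3870 m

2.3870


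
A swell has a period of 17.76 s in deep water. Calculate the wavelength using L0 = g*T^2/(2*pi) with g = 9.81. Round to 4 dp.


L0 = g * T^2 / (2 * pi)
L0 = 9.81 * 17.76^2 / (2 * pi)
L0 = 9.81 * 315.4176 / 6.28319
L0 = 3094.2467 / 6.28319
L0 = 492.4647 m

492.4647


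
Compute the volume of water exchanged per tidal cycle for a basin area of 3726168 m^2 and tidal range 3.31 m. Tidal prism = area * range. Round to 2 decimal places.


Tidal prism = Area * Tidal range
P = 3726168 * 3.31
P = 12333616.08 m^3

12333616.08


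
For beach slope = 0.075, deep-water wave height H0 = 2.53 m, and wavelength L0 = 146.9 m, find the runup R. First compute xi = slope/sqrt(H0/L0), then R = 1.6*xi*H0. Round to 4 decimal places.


xi = slope / sqrt(H0/L0)
H0/L0 = 2.53/146.9 = 0.017223
sqrt(0.017223) = 0.131235
xi = 0.075 / 0.131235 = 0.571494
R = 1.6 * xi * H0 = 1.6 * 0.571494 * 2.53
R = 2.3134 m

2.3134


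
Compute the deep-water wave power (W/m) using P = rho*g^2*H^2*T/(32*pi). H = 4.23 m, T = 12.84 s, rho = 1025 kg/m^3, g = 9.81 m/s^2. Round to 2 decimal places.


P = rho * g^2 * H^2 * T / (32 * pi)
P = 1025 * 9.81^2 * 4.23^2 * 12.84 / (32 * pi)
P = 1025 * 96.2361 * 17.8929 * 12.84 / 100.53096
P = 225427.96 W/m

225427.96


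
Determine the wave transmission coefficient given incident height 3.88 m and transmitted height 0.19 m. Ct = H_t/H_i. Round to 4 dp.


Ct = H_t / H_i
Ct = 0.19 / 3.88
Ct = 0.0490

0.0490


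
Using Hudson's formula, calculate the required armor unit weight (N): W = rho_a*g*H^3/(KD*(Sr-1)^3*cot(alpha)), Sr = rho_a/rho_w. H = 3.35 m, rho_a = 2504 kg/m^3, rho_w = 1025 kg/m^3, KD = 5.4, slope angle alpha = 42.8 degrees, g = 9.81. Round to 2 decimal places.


Sr = rho_a / rho_w = 2504 / 1025 = 2.442927
(Sr - 1) = 1.442927
(Sr - 1)^3 = 3.004228
cot(42.8) = 1 / tan(42.8) = 1 / 0.926010 = 1.079902
Numerator = 2504 * 9.81 * 3.35^3 = 923501.8144
Denominator = 5.4 * 3.004228 * 1.079902 = 17.519066
W = 923501.8144 / 17.519066
W = 52714.10 N

52714.10


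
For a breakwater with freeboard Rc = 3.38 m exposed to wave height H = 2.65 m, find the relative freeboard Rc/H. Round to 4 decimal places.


Relative freeboard = Rc / H
= 3.38 / 2.65
= 1.2755

1.2755


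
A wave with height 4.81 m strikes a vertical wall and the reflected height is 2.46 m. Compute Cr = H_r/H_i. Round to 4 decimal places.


Cr = H_r / H_i
Cr = 2.46 / 4.81
Cr = 0.5114

0.5114


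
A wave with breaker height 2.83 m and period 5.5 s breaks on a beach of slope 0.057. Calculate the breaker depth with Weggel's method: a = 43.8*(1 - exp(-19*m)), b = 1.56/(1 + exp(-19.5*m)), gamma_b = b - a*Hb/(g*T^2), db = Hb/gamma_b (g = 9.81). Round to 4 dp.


a = 43.8 * (1 - exp(-19 * m))
exp(-19 * 0.057) = exp(-1.0830) = 0.338578
a = 43.8 * (1 - 0.338578) = 28.970272
b = 1.56 / (1 + exp(-19.5 * m))
exp(-19.5 * 0.057) = exp(-1.1115) = 0.329065
b = 1.56 / (1 + 0.329065) = 1.173757
Hb / (g * T^2) = 2.83 / (9.81 * 5.5^2) = 2.83 / 296.7525 = 0.00953657
gamma_b = b - a * Hb/(g*T^2) = 1.173757 - 28.970272 * 0.00953657 = 0.897481
db = Hb / gamma_b = 2.83 / 0.897481
db = 3.1533 m

3.1533


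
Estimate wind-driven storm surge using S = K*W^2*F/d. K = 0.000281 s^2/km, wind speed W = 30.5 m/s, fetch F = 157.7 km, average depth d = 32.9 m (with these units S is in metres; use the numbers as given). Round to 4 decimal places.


S = K * W^2 * F / d
W^2 = 30.5^2 = 930.25
S = 0.000281 * 930.25 * 157.7 / 32.9
Numerator = 0.000281 * 930.25 * 157.7 = 41.222819
S = 41.222819 / 32.9 = 1.2530 m

1.2530


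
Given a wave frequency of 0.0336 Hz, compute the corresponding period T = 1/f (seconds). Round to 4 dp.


T = 1 / f
T = 1 / 0.0336
T = 29.7619 s

29.7619


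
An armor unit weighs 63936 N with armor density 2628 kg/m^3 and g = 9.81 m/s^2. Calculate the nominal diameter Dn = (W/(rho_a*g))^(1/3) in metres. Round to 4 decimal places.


V = W / (rho_a * g)
V = 63936 / (2628 * 9.81)
V = 63936 / 25780.68
V = 2.479997 m^3
Dn = V^(1/3) = 2.479997^(1/3)
Dn = 1.3536 m

1.3536


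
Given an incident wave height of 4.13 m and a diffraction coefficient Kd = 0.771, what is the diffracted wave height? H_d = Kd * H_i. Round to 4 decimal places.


H_d = Kd * H_i
H_d = 0.771 * 4.13
H_d = 3.1842 m

3.1842


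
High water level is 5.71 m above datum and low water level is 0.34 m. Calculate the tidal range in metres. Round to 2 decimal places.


Tidal range = High water - Low water
Tidal range = 5.71 - (0.34)
Tidal range = 5.37 m

5.37


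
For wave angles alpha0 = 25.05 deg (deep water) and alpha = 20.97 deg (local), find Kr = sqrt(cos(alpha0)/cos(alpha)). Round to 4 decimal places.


Kr = sqrt(cos(alpha0) / cos(alpha))
cos(25.05) = 0.905939
cos(20.97) = 0.933768
Kr = sqrt(0.905939 / 0.933768)
Kr = sqrt(0.970197)
Kr = 0.9850

0.9850


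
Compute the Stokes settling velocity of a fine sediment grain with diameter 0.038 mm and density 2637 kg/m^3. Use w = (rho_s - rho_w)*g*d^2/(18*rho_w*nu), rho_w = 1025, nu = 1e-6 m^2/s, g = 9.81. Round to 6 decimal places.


w = (rho_s - rho_w) * g * d^2 / (18 * rho_w * nu)
d = 0.038 mm = 0.000038 m
rho_s - rho_w = 2637 - 1025 = 1612
Numerator = 1612 * 9.81 * (0.000038)^2 = 0.000022835012
Denominator = 18 * 1025 * 1e-6 = 0.018450
w = 0.001238 m/s

0.001238


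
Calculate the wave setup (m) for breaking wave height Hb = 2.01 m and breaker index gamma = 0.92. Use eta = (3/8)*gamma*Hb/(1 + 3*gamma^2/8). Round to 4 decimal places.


eta = (3/8) * gamma * Hb / (1 + 3*gamma^2/8)
Numerator = (3/8) * 0.92 * 2.01 = 0.693450
Denominator = 1 + 3*0.92^2/8 = 1 + 0.317400 = 1.317400
eta = 0.693450 / 1.317400
eta = 0.5264 m

0.5264


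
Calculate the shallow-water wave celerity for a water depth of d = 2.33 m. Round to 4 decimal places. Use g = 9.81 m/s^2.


Using the shallow-water approximation:
C = sqrt(g * d) = sqrt(9.81 * 2.33)
C = sqrt(22.8573)
C = 4.7809 m/s

4.7809


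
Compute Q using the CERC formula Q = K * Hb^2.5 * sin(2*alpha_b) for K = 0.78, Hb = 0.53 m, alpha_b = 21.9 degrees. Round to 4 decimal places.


Q = K * Hb^2.5 * sin(2 * alpha_b)
Hb^2.5 = 0.53^2.5 = 0.204498
sin(2 * 21.9) = sin(43.8) = 0.692143
Q = 0.78 * 0.204498 * 0.692143
Q = 0.1104 m^3/s

0.1104


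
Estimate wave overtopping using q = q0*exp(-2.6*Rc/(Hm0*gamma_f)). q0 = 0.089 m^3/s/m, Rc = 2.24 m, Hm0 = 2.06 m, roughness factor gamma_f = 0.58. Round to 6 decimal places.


q = q0 * exp(-2.6 * Rc / (Hm0 * gamma_f))
Exponent = -2.6 * 2.24 / (2.06 * 0.58)
= -2.6 * 2.24 / 1.1948
= -4.874456
exp(-4.874456) = 0.007639
q = 0.089 * 0.007639
q = 0.000680 m^3/s/m

0.000680
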